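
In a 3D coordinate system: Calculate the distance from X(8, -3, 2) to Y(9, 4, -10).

d = √[(x₂-x₁)² + (y₂-y₁)² + (z₂-z₁)²]
  = √[1² + 7² + (-12)²]
  = √[1 + 49 + 144]
  = √194
  ≈ 13.93

13.93


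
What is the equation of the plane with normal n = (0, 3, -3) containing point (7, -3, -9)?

The plane through P with normal n = (a, b, c) satisfies n·(r - P) = 0,
i.e. ax + by + cz = a·x₀ + b·y₀ + c·z₀.
d = 0·7 + 3·(-3) + (-3)·(-9)
  = 0 - 9 + 27
  = 18
Equation: 3y - 3z = 18

3y - 3z = 18


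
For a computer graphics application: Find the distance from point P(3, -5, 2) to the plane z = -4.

distance = |a·x₀ + b·y₀ + c·z₀ - d| / √(a² + b² + c²)
  = |0·3 + 0·(-5) + 1·2 - (-4)| / √(0² + 0² + 1²)
  = |0 + 0 + 2 + 4| / √(0 + 0 + 1)
  = |6| / √1
  = 6 / 1
  ≈ 6

6


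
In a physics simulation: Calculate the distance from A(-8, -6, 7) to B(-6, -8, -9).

d = √[(x₂-x₁)² + (y₂-y₁)² + (z₂-z₁)²]
  = √[2² + (-2)² + (-16)²]
  = √[4 + 4 + 256]
  = √264
  ≈ 16.25

16.25


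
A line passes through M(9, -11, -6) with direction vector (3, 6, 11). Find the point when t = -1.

P(t) = M + t·d
  = (9 + 3·(-1), -11 + 6·(-1), -6 + 11·(-1))
  = (9 - 3, -11 - 6, -6 - 11)
  = (6, -17, -17)

(6, -17, -17)


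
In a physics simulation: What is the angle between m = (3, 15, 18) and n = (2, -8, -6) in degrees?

m·n = 3·2 + 15·(-8) + 18·(-6) = 6 - 120 - 108 = -222
|m| = √(3² + 15² + 18²) = √558 ≈ 23.62
|n| = √(2² + (-8)² + (-6)²) = √104 ≈ 10.2
cos θ = (m·n)/(|m||n|) = -222/(23.62·10.2) ≈ -0.9216
θ = arccos(-0.9216) ≈ 157.2°

157.2°


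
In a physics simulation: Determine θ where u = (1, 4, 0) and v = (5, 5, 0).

u·v = 1·5 + 4·5 + 0·0 = 5 + 20 + 0 = 25
|u| = √(1² + 4² + 0²) = √17 ≈ 4.123
|v| = √(5² + 5² + 0²) = √50 ≈ 7.071
cos θ = (u·v)/(|u||v|) = 25/(4.123·7.071) ≈ 0.8575
θ = arccos(0.8575) ≈ 30.96°

30.96°


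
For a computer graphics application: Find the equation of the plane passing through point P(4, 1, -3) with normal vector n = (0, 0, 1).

The plane through P with normal n = (a, b, c) satisfies n·(r - P) = 0,
i.e. ax + by + cz = a·x₀ + b·y₀ + c·z₀.
d = 0·4 + 0·1 + 1·(-3)
  = 0 + 0 - 3
  = -3
Equation: z = -3

z = -3


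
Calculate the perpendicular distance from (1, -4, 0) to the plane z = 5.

distance = |a·x₀ + b·y₀ + c·z₀ - d| / √(a² + b² + c²)
  = |0·1 + 0·(-4) + 1·0 - 5| / √(0² + 0² + 1²)
  = |0 + 0 + 0 - 5| / √(0 + 0 + 1)
  = |-5| / √1
  = 5 / 1
  ≈ 5

5


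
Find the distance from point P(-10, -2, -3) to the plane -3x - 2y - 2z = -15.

distance = |a·x₀ + b·y₀ + c·z₀ - d| / √(a² + b² + c²)
  = |(-3)·(-10) + (-2)·(-2) + (-2)·(-3) - (-15)| / √((-3)² + (-2)² + (-2)²)
  = |30 + 4 + 6 + 15| / √(9 + 4 + 4)
  = |55| / √17
  = 55 / 4.123
  ≈ 13.34

13.34


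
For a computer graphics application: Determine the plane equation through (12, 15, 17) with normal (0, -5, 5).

The plane through P with normal n = (a, b, c) satisfies n·(r - P) = 0,
i.e. ax + by + cz = a·x₀ + b·y₀ + c·z₀.
d = 0·12 + (-5)·15 + 5·17
  = 0 - 75 + 85
  = 10
Equation: -5y + 5z = 10

-5y + 5z = 10


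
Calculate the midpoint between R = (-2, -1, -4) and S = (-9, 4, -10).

M = ((x₁+x₂)/2, (y₁+y₂)/2, (z₁+z₂)/2)
  = ((-2 - 9)/2, (-1 + 4)/2, (-4 - 10)/2)
  = (-11/2, 3/2, -14/2)
  = (-5.5, 1.5, -7)

(-5.5, 1.5, -7)


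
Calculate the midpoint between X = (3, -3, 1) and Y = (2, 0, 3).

M = ((x₁+x₂)/2, (y₁+y₂)/2, (z₁+z₂)/2)
  = ((3 + 2)/2, (-3 + 0)/2, (1 + 3)/2)
  = (5/2, -3/2, 4/2)
  = (2.5, -1.5, 2)

(2.5, -1.5, 2)


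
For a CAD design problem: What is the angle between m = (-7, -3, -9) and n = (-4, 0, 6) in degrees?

m·n = (-7)·(-4) + (-3)·0 + (-9)·6 = 28 + 0 - 54 = -26
|m| = √((-7)² + (-3)² + (-9)²) = √139 ≈ 11.79
|n| = √((-4)² + 0² + 6²) = √52 ≈ 7.211
cos θ = (m·n)/(|m||n|) = -26/(11.79·7.211) ≈ -0.3058
θ = arccos(-0.3058) ≈ 107.8°

107.8°


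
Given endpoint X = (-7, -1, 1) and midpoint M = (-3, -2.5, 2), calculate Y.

Y = 2M - X
  = (2·(-3) - (-7), 2·(-2.5) - (-1), 2·2 - 1)
  = (-6 + 7, -5 + 1, 4 - 1)
  = (1, -4, 3)

(1, -4, 3)


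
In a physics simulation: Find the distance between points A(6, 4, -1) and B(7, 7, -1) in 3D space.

d = √[(x₂-x₁)² + (y₂-y₁)² + (z₂-z₁)²]
  = √[1² + 3² + 0²]
  = √[1 + 9 + 0]
  = √10
  ≈ 3.162

3.162


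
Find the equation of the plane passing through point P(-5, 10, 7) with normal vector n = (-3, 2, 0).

The plane through P with normal n = (a, b, c) satisfies n·(r - P) = 0,
i.e. ax + by + cz = a·x₀ + b·y₀ + c·z₀.
d = (-3)·(-5) + 2·10 + 0·7
  = 15 + 20 + 0
  = 35
Equation: -3x + 2y = 35

-3x + 2y = 35


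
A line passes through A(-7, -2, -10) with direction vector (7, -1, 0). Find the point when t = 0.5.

P(t) = A + t·d
  = (-7 + 7·0.5, -2 + (-1)·0.5, -10 + 0·0.5)
  = (-7 + 3.5, -2 - 0.5, -10 + 0)
  = (-3.5, -2.5, -10)

(-3.5, -2.5, -10)


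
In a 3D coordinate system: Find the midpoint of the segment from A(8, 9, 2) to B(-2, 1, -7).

M = ((x₁+x₂)/2, (y₁+y₂)/2, (z₁+z₂)/2)
  = ((8 - 2)/2, (9 + 1)/2, (2 - 7)/2)
  = (6/2, 10/2, -5/2)
  = (3, 5, -2.5)

(3, 5, -2.5)


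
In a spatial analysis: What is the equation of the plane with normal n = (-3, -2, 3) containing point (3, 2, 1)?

The plane through P with normal n = (a, b, c) satisfies n·(r - P) = 0,
i.e. ax + by + cz = a·x₀ + b·y₀ + c·z₀.
d = (-3)·3 + (-2)·2 + 3·1
  = -9 - 4 + 3
  = -10
Equation: -3x - 2y + 3z = -10

-3x - 2y + 3z = -10


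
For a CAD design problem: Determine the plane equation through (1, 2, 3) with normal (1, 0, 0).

The plane through P with normal n = (a, b, c) satisfies n·(r - P) = 0,
i.e. ax + by + cz = a·x₀ + b·y₀ + c·z₀.
d = 1·1 + 0·2 + 0·3
  = 1 + 0 + 0
  = 1
Equation: x = 1

x = 1


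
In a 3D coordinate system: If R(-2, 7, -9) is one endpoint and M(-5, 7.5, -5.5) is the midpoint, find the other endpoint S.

S = 2M - R
  = (2·(-5) - (-2), 2·7.5 - 7, 2·(-5.5) - (-9))
  = (-10 + 2, 15 - 7, -11 + 9)
  = (-8, 8, -2)

(-8, 8, -2)


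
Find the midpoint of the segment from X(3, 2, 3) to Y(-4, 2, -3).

M = ((x₁+x₂)/2, (y₁+y₂)/2, (z₁+z₂)/2)
  = ((3 - 4)/2, (2 + 2)/2, (3 - 3)/2)
  = (-1/2, 4/2, 0/2)
  = (-0.5, 2, 0)

(-0.5, 2, 0)


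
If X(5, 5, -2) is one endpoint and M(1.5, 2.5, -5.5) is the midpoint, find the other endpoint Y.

Y = 2M - X
  = (2·1.5 - 5, 2·2.5 - 5, 2·(-5.5) - (-2))
  = (3 - 5, 5 - 5, -11 + 2)
  = (-2, 0, -9)

(-2, 0, -9)


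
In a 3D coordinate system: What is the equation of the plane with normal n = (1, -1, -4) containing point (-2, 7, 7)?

The plane through P with normal n = (a, b, c) satisfies n·(r - P) = 0,
i.e. ax + by + cz = a·x₀ + b·y₀ + c·z₀.
d = 1·(-2) + (-1)·7 + (-4)·7
  = -2 - 7 - 28
  = -37
Equation: x - y - 4z = -37

x - y - 4z = -37


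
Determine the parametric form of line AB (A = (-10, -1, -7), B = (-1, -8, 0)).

Direction vector d = B - A = (-1 + 10, -8 + 1, 0 + 7) = (9, -7, 7)
Parametric form r = A + t·d:
x = -10 + 9t, y = -1 - 7t, z = -7 + 7t

x = -10 + 9t, y = -1 - 7t, z = -7 + 7t


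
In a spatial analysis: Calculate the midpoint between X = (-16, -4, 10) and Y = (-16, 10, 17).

M = ((x₁+x₂)/2, (y₁+y₂)/2, (z₁+z₂)/2)
  = ((-16 - 16)/2, (-4 + 10)/2, (10 + 17)/2)
  = (-32/2, 6/2, 27/2)
  = (-16, 3, 13.5)

(-16, 3, 13.5)


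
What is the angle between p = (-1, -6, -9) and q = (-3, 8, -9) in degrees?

p·q = (-1)·(-3) + (-6)·8 + (-9)·(-9) = 3 - 48 + 81 = 36
|p| = √((-1)² + (-6)² + (-9)²) = √118 ≈ 10.86
|q| = √((-3)² + 8² + (-9)²) = √154 ≈ 12.41
cos θ = (p·q)/(|p||q|) = 36/(10.86·12.41) ≈ 0.2671
θ = arccos(0.2671) ≈ 74.51°

74.51°


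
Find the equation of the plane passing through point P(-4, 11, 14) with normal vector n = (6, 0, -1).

The plane through P with normal n = (a, b, c) satisfies n·(r - P) = 0,
i.e. ax + by + cz = a·x₀ + b·y₀ + c·z₀.
d = 6·(-4) + 0·11 + (-1)·14
  = -24 + 0 - 14
  = -38
Equation: 6x - z = -38

6x - z = -38


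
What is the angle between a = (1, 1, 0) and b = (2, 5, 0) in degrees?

a·b = 1·2 + 1·5 + 0·0 = 2 + 5 + 0 = 7
|a| = √(1² + 1² + 0²) = √2 ≈ 1.414
|b| = √(2² + 5² + 0²) = √29 ≈ 5.385
cos θ = (a·b)/(|a||b|) = 7/(1.414·5.385) ≈ 0.9191
θ = arccos(0.9191) ≈ 23.2°

23.2°


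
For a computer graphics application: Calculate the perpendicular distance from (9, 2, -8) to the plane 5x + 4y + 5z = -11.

distance = |a·x₀ + b·y₀ + c·z₀ - d| / √(a² + b² + c²)
  = |5·9 + 4·2 + 5·(-8) - (-11)| / √(5² + 4² + 5²)
  = |45 + 8 - 40 + 11| / √(25 + 16 + 25)
  = |24| / √66
  = 24 / 8.124
  ≈ 2.954

2.954


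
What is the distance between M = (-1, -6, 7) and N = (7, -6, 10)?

d = √[(x₂-x₁)² + (y₂-y₁)² + (z₂-z₁)²]
  = √[8² + 0² + 3²]
  = √[64 + 0 + 9]
  = √73
  ≈ 8.544

8.544


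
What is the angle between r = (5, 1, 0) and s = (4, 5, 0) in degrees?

r·s = 5·4 + 1·5 + 0·0 = 20 + 5 + 0 = 25
|r| = √(5² + 1² + 0²) = √26 ≈ 5.099
|s| = √(4² + 5² + 0²) = √41 ≈ 6.403
cos θ = (r·s)/(|r||s|) = 25/(5.099·6.403) ≈ 0.7657
θ = arccos(0.7657) ≈ 40.03°

40.03°


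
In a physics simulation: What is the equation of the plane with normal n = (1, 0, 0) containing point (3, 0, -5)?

The plane through P with normal n = (a, b, c) satisfies n·(r - P) = 0,
i.e. ax + by + cz = a·x₀ + b·y₀ + c·z₀.
d = 1·3 + 0·0 + 0·(-5)
  = 3 + 0 + 0
  = 3
Equation: x = 3

x = 3


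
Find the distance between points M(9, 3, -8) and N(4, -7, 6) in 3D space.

d = √[(x₂-x₁)² + (y₂-y₁)² + (z₂-z₁)²]
  = √[(-5)² + (-10)² + 14²]
  = √[25 + 100 + 196]
  = √321
  ≈ 17.92

17.92


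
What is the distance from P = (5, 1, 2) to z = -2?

distance = |a·x₀ + b·y₀ + c·z₀ - d| / √(a² + b² + c²)
  = |0·5 + 0·1 + 1·2 - (-2)| / √(0² + 0² + 1²)
  = |0 + 0 + 2 + 2| / √(0 + 0 + 1)
  = |4| / √1
  = 4 / 1
  ≈ 4

4


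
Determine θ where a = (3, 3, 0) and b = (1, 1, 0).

a·b = 3·1 + 3·1 + 0·0 = 3 + 3 + 0 = 6
|a| = √(3² + 3² + 0²) = √18 ≈ 4.243
|b| = √(1² + 1² + 0²) = √2 ≈ 1.414
cos θ = (a·b)/(|a||b|) = 6/(4.243·1.414) ≈ 1
θ = arccos(1) ≈ 0°

0°


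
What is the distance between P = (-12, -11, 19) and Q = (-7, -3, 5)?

d = √[(x₂-x₁)² + (y₂-y₁)² + (z₂-z₁)²]
  = √[5² + 8² + (-14)²]
  = √[25 + 64 + 196]
  = √285
  ≈ 16.88

16.88


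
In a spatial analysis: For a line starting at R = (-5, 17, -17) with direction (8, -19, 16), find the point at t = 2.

P(t) = R + t·d
  = (-5 + 8·2, 17 + (-19)·2, -17 + 16·2)
  = (-5 + 16, 17 - 38, -17 + 32)
  = (11, -21, 15)

(11, -21, 15)


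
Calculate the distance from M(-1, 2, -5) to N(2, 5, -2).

d = √[(x₂-x₁)² + (y₂-y₁)² + (z₂-z₁)²]
  = √[3² + 3² + 3²]
  = √[9 + 9 + 9]
  = √27
  ≈ 5.196

5.196


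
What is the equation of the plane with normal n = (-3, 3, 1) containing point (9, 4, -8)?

The plane through P with normal n = (a, b, c) satisfies n·(r - P) = 0,
i.e. ax + by + cz = a·x₀ + b·y₀ + c·z₀.
d = (-3)·9 + 3·4 + 1·(-8)
  = -27 + 12 - 8
  = -23
Equation: -3x + 3y + z = -23

-3x + 3y + z = -23


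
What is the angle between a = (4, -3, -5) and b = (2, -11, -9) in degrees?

a·b = 4·2 + (-3)·(-11) + (-5)·(-9) = 8 + 33 + 45 = 86
|a| = √(4² + (-3)² + (-5)²) = √50 ≈ 7.071
|b| = √(2² + (-11)² + (-9)²) = √206 ≈ 14.35
cos θ = (a·b)/(|a||b|) = 86/(7.071·14.35) ≈ 0.8474
θ = arccos(0.8474) ≈ 32.07°

32.07°


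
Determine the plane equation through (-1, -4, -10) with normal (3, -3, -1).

The plane through P with normal n = (a, b, c) satisfies n·(r - P) = 0,
i.e. ax + by + cz = a·x₀ + b·y₀ + c·z₀.
d = 3·(-1) + (-3)·(-4) + (-1)·(-10)
  = -3 + 12 + 10
  = 19
Equation: 3x - 3y - z = 19

3x - 3y - z = 19


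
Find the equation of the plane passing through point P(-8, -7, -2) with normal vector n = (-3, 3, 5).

The plane through P with normal n = (a, b, c) satisfies n·(r - P) = 0,
i.e. ax + by + cz = a·x₀ + b·y₀ + c·z₀.
d = (-3)·(-8) + 3·(-7) + 5·(-2)
  = 24 - 21 - 10
  = -7
Equation: -3x + 3y + 5z = -7

-3x + 3y + 5z = -7


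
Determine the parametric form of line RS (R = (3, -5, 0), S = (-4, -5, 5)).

Direction vector d = S - R = (-4 - 3, -5 + 5, 5 + 0) = (-7, 0, 5)
Parametric form r = R + t·d:
x = 3 - 7t, y = -5, z = 0 + 5t

x = 3 - 7t, y = -5, z = 0 + 5t


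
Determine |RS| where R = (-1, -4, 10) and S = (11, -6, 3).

d = √[(x₂-x₁)² + (y₂-y₁)² + (z₂-z₁)²]
  = √[12² + (-2)² + (-7)²]
  = √[144 + 4 + 49]
  = √197
  ≈ 14.04

14.04


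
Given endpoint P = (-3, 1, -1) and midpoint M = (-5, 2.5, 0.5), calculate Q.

Q = 2M - P
  = (2·(-5) - (-3), 2·2.5 - 1, 2·0.5 - (-1))
  = (-10 + 3, 5 - 1, 1 + 1)
  = (-7, 4, 2)

(-7, 4, 2)


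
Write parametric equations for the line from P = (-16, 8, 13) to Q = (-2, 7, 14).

Direction vector d = Q - P = (-2 + 16, 7 - 8, 14 - 13) = (14, -1, 1)
Parametric form r = P + t·d:
x = -16 + 14t, y = 8 - t, z = 13 + t

x = -16 + 14t, y = 8 - t, z = 13 + t


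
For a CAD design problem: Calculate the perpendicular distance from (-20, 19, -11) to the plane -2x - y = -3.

distance = |a·x₀ + b·y₀ + c·z₀ - d| / √(a² + b² + c²)
  = |(-2)·(-20) + (-1)·19 + 0·(-11) - (-3)| / √((-2)² + (-1)² + 0²)
  = |40 - 19 + 0 + 3| / √(4 + 1 + 0)
  = |24| / √5
  = 24 / 2.236
  ≈ 10.73

10.73


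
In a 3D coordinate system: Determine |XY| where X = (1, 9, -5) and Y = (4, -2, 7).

d = √[(x₂-x₁)² + (y₂-y₁)² + (z₂-z₁)²]
  = √[3² + (-11)² + 12²]
  = √[9 + 121 + 144]
  = √274
  ≈ 16.55

16.55


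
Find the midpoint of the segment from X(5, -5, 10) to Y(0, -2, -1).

M = ((x₁+x₂)/2, (y₁+y₂)/2, (z₁+z₂)/2)
  = ((5 + 0)/2, (-5 - 2)/2, (10 - 1)/2)
  = (5/2, -7/2, 9/2)
  = (2.5, -3.5, 4.5)

(2.5, -3.5, 4.5)


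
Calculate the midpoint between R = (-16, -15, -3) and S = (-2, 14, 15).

M = ((x₁+x₂)/2, (y₁+y₂)/2, (z₁+z₂)/2)
  = ((-16 - 2)/2, (-15 + 14)/2, (-3 + 15)/2)
  = (-18/2, -1/2, 12/2)
  = (-9, -0.5, 6)

(-9, -0.5, 6)


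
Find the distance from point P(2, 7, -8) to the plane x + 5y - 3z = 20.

distance = |a·x₀ + b·y₀ + c·z₀ - d| / √(a² + b² + c²)
  = |1·2 + 5·7 + (-3)·(-8) - 20| / √(1² + 5² + (-3)²)
  = |2 + 35 + 24 - 20| / √(1 + 25 + 9)
  = |41| / √35
  = 41 / 5.916
  ≈ 6.93

6.93


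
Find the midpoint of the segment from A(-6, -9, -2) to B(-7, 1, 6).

M = ((x₁+x₂)/2, (y₁+y₂)/2, (z₁+z₂)/2)
  = ((-6 - 7)/2, (-9 + 1)/2, (-2 + 6)/2)
  = (-13/2, -8/2, 4/2)
  = (-6.5, -4, 2)

(-6.5, -4, 2)


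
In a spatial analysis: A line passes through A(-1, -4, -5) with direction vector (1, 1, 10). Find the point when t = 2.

P(t) = A + t·d
  = (-1 + 1·2, -4 + 1·2, -5 + 10·2)
  = (-1 + 2, -4 + 2, -5 + 20)
  = (1, -2, 15)

(1, -2, 15)


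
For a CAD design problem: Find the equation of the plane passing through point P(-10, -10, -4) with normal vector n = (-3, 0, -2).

The plane through P with normal n = (a, b, c) satisfies n·(r - P) = 0,
i.e. ax + by + cz = a·x₀ + b·y₀ + c·z₀.
d = (-3)·(-10) + 0·(-10) + (-2)·(-4)
  = 30 + 0 + 8
  = 38
Equation: -3x - 2z = 38

-3x - 2z = 38


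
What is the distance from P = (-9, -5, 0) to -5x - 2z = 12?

distance = |a·x₀ + b·y₀ + c·z₀ - d| / √(a² + b² + c²)
  = |(-5)·(-9) + 0·(-5) + (-2)·0 - 12| / √((-5)² + 0² + (-2)²)
  = |45 + 0 + 0 - 12| / √(25 + 0 + 4)
  = |33| / √29
  = 33 / 5.385
  ≈ 6.128

6.128


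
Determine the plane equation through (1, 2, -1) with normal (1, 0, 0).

The plane through P with normal n = (a, b, c) satisfies n·(r - P) = 0,
i.e. ax + by + cz = a·x₀ + b·y₀ + c·z₀.
d = 1·1 + 0·2 + 0·(-1)
  = 1 + 0 + 0
  = 1
Equation: x = 1

x = 1


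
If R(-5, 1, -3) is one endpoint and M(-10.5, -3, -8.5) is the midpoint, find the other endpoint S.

S = 2M - R
  = (2·(-10.5) - (-5), 2·(-3) - 1, 2·(-8.5) - (-3))
  = (-21 + 5, -6 - 1, -17 + 3)
  = (-16, -7, -14)

(-16, -7, -14)


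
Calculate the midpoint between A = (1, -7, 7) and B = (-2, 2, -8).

M = ((x₁+x₂)/2, (y₁+y₂)/2, (z₁+z₂)/2)
  = ((1 - 2)/2, (-7 + 2)/2, (7 - 8)/2)
  = (-1/2, -5/2, -1/2)
  = (-0.5, -2.5, -0.5)

(-0.5, -2.5, -0.5)


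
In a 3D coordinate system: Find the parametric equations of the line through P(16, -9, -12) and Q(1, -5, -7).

Direction vector d = Q - P = (1 - 16, -5 + 9, -7 + 12) = (-15, 4, 5)
Parametric form r = P + t·d:
x = 16 - 15t, y = -9 + 4t, z = -12 + 5t

x = 16 - 15t, y = -9 + 4t, z = -12 + 5t


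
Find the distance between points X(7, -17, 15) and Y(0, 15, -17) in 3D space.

d = √[(x₂-x₁)² + (y₂-y₁)² + (z₂-z₁)²]
  = √[(-7)² + 32² + (-32)²]
  = √[49 + 1024 + 1024]
  = √2097
  ≈ 45.79

45.79


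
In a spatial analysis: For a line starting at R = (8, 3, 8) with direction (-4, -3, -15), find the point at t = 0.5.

P(t) = R + t·d
  = (8 + (-4)·0.5, 3 + (-3)·0.5, 8 + (-15)·0.5)
  = (8 - 2, 3 - 1.5, 8 - 7.5)
  = (6, 1.5, 0.5)

(6, 1.5, 0.5)


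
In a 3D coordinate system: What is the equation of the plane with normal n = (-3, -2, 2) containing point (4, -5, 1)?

The plane through P with normal n = (a, b, c) satisfies n·(r - P) = 0,
i.e. ax + by + cz = a·x₀ + b·y₀ + c·z₀.
d = (-3)·4 + (-2)·(-5) + 2·1
  = -12 + 10 + 2
  = 0
Equation: -3x - 2y + 2z = 0

-3x - 2y + 2z = 0


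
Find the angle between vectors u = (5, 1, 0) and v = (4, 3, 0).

u·v = 5·4 + 1·3 + 0·0 = 20 + 3 + 0 = 23
|u| = √(5² + 1² + 0²) = √26 ≈ 5.099
|v| = √(4² + 3² + 0²) = √25 ≈ 5
cos θ = (u·v)/(|u||v|) = 23/(5.099·5) ≈ 0.9021
θ = arccos(0.9021) ≈ 25.56°

25.56°


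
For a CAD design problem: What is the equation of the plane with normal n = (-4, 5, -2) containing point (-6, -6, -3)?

The plane through P with normal n = (a, b, c) satisfies n·(r - P) = 0,
i.e. ax + by + cz = a·x₀ + b·y₀ + c·z₀.
d = (-4)·(-6) + 5·(-6) + (-2)·(-3)
  = 24 - 30 + 6
  = 0
Equation: -4x + 5y - 2z = 0

-4x + 5y - 2z = 0


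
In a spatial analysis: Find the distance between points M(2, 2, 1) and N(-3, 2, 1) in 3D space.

d = √[(x₂-x₁)² + (y₂-y₁)² + (z₂-z₁)²]
  = √[(-5)² + 0² + 0²]
  = √[25 + 0 + 0]
  = √25
  ≈ 5

5


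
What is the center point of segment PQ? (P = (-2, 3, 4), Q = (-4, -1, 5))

M = ((x₁+x₂)/2, (y₁+y₂)/2, (z₁+z₂)/2)
  = ((-2 - 4)/2, (3 - 1)/2, (4 + 5)/2)
  = (-6/2, 2/2, 9/2)
  = (-3, 1, 4.5)

(-3, 1, 4.5)


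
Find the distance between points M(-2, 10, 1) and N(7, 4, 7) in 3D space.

d = √[(x₂-x₁)² + (y₂-y₁)² + (z₂-z₁)²]
  = √[9² + (-6)² + 6²]
  = √[81 + 36 + 36]
  = √153
  ≈ 12.37

12.37


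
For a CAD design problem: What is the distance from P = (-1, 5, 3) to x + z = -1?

distance = |a·x₀ + b·y₀ + c·z₀ - d| / √(a² + b² + c²)
  = |1·(-1) + 0·5 + 1·3 - (-1)| / √(1² + 0² + 1²)
  = |-1 + 0 + 3 + 1| / √(1 + 0 + 1)
  = |3| / √2
  = 3 / 1.414
  ≈ 2.121

2.121


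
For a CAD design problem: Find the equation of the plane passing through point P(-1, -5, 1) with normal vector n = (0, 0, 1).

The plane through P with normal n = (a, b, c) satisfies n·(r - P) = 0,
i.e. ax + by + cz = a·x₀ + b·y₀ + c·z₀.
d = 0·(-1) + 0·(-5) + 1·1
  = 0 + 0 + 1
  = 1
Equation: z = 1

z = 1


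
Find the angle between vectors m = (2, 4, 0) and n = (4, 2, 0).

m·n = 2·4 + 4·2 + 0·0 = 8 + 8 + 0 = 16
|m| = √(2² + 4² + 0²) = √20 ≈ 4.472
|n| = √(4² + 2² + 0²) = √20 ≈ 4.472
cos θ = (m·n)/(|m||n|) = 16/(4.472·4.472) ≈ 0.8
θ = arccos(0.8) ≈ 36.87°

36.87°


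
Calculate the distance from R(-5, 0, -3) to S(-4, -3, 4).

d = √[(x₂-x₁)² + (y₂-y₁)² + (z₂-z₁)²]
  = √[1² + (-3)² + 7²]
  = √[1 + 9 + 49]
  = √59
  ≈ 7.681

7.681


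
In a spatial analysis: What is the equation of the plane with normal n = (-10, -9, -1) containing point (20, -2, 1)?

The plane through P with normal n = (a, b, c) satisfies n·(r - P) = 0,
i.e. ax + by + cz = a·x₀ + b·y₀ + c·z₀.
d = (-10)·20 + (-9)·(-2) + (-1)·1
  = -200 + 18 - 1
  = -183
Equation: -10x - 9y - z = -183

-10x - 9y - z = -183


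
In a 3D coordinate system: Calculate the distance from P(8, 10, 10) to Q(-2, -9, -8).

d = √[(x₂-x₁)² + (y₂-y₁)² + (z₂-z₁)²]
  = √[(-10)² + (-19)² + (-18)²]
  = √[100 + 361 + 324]
  = √785
  ≈ 28.02

28.02


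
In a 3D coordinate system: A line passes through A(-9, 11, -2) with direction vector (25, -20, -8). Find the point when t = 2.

P(t) = A + t·d
  = (-9 + 25·2, 11 + (-20)·2, -2 + (-8)·2)
  = (-9 + 50, 11 - 40, -2 - 16)
  = (41, -29, -18)

(41, -29, -18)


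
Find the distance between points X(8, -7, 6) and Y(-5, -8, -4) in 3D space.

d = √[(x₂-x₁)² + (y₂-y₁)² + (z₂-z₁)²]
  = √[(-13)² + (-1)² + (-10)²]
  = √[169 + 1 + 100]
  = √270
  ≈ 16.43

16.43


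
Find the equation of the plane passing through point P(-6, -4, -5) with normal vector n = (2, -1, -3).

The plane through P with normal n = (a, b, c) satisfies n·(r - P) = 0,
i.e. ax + by + cz = a·x₀ + b·y₀ + c·z₀.
d = 2·(-6) + (-1)·(-4) + (-3)·(-5)
  = -12 + 4 + 15
  = 7
Equation: 2x - y - 3z = 7

2x - y - 3z = 7


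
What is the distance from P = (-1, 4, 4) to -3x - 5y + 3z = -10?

distance = |a·x₀ + b·y₀ + c·z₀ - d| / √(a² + b² + c²)
  = |(-3)·(-1) + (-5)·4 + 3·4 - (-10)| / √((-3)² + (-5)² + 3²)
  = |3 - 20 + 12 + 10| / √(9 + 25 + 9)
  = |5| / √43
  = 5 / 6.557
  ≈ 0.7625

0.7625


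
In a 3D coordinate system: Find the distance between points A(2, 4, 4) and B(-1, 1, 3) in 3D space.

d = √[(x₂-x₁)² + (y₂-y₁)² + (z₂-z₁)²]
  = √[(-3)² + (-3)² + (-1)²]
  = √[9 + 9 + 1]
  = √19
  ≈ 4.359

4.359


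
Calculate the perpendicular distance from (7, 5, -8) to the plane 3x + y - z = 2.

distance = |a·x₀ + b·y₀ + c·z₀ - d| / √(a² + b² + c²)
  = |3·7 + 1·5 + (-1)·(-8) - 2| / √(3² + 1² + (-1)²)
  = |21 + 5 + 8 - 2| / √(9 + 1 + 1)
  = |32| / √11
  = 32 / 3.317
  ≈ 9.648

9.648


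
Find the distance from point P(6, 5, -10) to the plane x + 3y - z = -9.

distance = |a·x₀ + b·y₀ + c·z₀ - d| / √(a² + b² + c²)
  = |1·6 + 3·5 + (-1)·(-10) - (-9)| / √(1² + 3² + (-1)²)
  = |6 + 15 + 10 + 9| / √(1 + 9 + 1)
  = |40| / √11
  = 40 / 3.317
  ≈ 12.06

12.06


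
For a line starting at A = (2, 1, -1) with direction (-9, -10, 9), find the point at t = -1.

P(t) = A + t·d
  = (2 + (-9)·(-1), 1 + (-10)·(-1), -1 + 9·(-1))
  = (2 + 9, 1 + 10, -1 - 9)
  = (11, 11, -10)

(11, 11, -10)


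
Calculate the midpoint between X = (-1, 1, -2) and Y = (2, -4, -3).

M = ((x₁+x₂)/2, (y₁+y₂)/2, (z₁+z₂)/2)
  = ((-1 + 2)/2, (1 - 4)/2, (-2 - 3)/2)
  = (1/2, -3/2, -5/2)
  = (0.5, -1.5, -2.5)

(0.5, -1.5, -2.5)


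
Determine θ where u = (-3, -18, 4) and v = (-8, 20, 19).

u·v = (-3)·(-8) + (-18)·20 + 4·19 = 24 - 360 + 76 = -260
|u| = √((-3)² + (-18)² + 4²) = √349 ≈ 18.68
|v| = √((-8)² + 20² + 19²) = √825 ≈ 28.72
cos θ = (u·v)/(|u||v|) = -260/(18.68·28.72) ≈ -0.4845
θ = arccos(-0.4845) ≈ 119°

119°


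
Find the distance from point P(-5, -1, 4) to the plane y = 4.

distance = |a·x₀ + b·y₀ + c·z₀ - d| / √(a² + b² + c²)
  = |0·(-5) + 1·(-1) + 0·4 - 4| / √(0² + 1² + 0²)
  = |0 - 1 + 0 - 4| / √(0 + 1 + 0)
  = |-5| / √1
  = 5 / 1
  ≈ 5

5


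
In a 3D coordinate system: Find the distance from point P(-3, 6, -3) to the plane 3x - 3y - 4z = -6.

distance = |a·x₀ + b·y₀ + c·z₀ - d| / √(a² + b² + c²)
  = |3·(-3) + (-3)·6 + (-4)·(-3) - (-6)| / √(3² + (-3)² + (-4)²)
  = |-9 - 18 + 12 + 6| / √(9 + 9 + 16)
  = |-9| / √34
  = 9 / 5.831
  ≈ 1.543

1.543


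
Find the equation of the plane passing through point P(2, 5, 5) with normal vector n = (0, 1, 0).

The plane through P with normal n = (a, b, c) satisfies n·(r - P) = 0,
i.e. ax + by + cz = a·x₀ + b·y₀ + c·z₀.
d = 0·2 + 1·5 + 0·5
  = 0 + 5 + 0
  = 5
Equation: y = 5

y = 5


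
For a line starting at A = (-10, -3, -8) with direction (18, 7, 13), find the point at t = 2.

P(t) = A + t·d
  = (-10 + 18·2, -3 + 7·2, -8 + 13·2)
  = (-10 + 36, -3 + 14, -8 + 26)
  = (26, 11, 18)

(26, 11, 18)


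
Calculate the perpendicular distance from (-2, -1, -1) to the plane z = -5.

distance = |a·x₀ + b·y₀ + c·z₀ - d| / √(a² + b² + c²)
  = |0·(-2) + 0·(-1) + 1·(-1) - (-5)| / √(0² + 0² + 1²)
  = |0 + 0 - 1 + 5| / √(0 + 0 + 1)
  = |4| / √1
  = 4 / 1
  ≈ 4

4


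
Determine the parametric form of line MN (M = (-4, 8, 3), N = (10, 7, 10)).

Direction vector d = N - M = (10 + 4, 7 - 8, 10 - 3) = (14, -1, 7)
Parametric form r = M + t·d:
x = -4 + 14t, y = 8 - t, z = 3 + 7t

x = -4 + 14t, y = 8 - t, z = 3 + 7t


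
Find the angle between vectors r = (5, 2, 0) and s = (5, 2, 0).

r·s = 5·5 + 2·2 + 0·0 = 25 + 4 + 0 = 29
|r| = √(5² + 2² + 0²) = √29 ≈ 5.385
|s| = √(5² + 2² + 0²) = √29 ≈ 5.385
cos θ = (r·s)/(|r||s|) = 29/(5.385·5.385) ≈ 1
θ = arccos(1) ≈ 0°

0°


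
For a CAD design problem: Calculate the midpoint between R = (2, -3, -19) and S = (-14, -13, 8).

M = ((x₁+x₂)/2, (y₁+y₂)/2, (z₁+z₂)/2)
  = ((2 - 14)/2, (-3 - 13)/2, (-19 + 8)/2)
  = (-12/2, -16/2, -11/2)
  = (-6, -8, -5.5)

(-6, -8, -5.5)


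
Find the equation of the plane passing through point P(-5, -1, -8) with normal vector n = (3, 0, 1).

The plane through P with normal n = (a, b, c) satisfies n·(r - P) = 0,
i.e. ax + by + cz = a·x₀ + b·y₀ + c·z₀.
d = 3·(-5) + 0·(-1) + 1·(-8)
  = -15 + 0 - 8
  = -23
Equation: 3x + z = -23

3x + z = -23


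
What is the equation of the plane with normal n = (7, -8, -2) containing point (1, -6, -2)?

The plane through P with normal n = (a, b, c) satisfies n·(r - P) = 0,
i.e. ax + by + cz = a·x₀ + b·y₀ + c·z₀.
d = 7·1 + (-8)·(-6) + (-2)·(-2)
  = 7 + 48 + 4
  = 59
Equation: 7x - 8y - 2z = 59

7x - 8y - 2z = 59


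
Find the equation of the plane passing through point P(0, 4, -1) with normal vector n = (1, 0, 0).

The plane through P with normal n = (a, b, c) satisfies n·(r - P) = 0,
i.e. ax + by + cz = a·x₀ + b·y₀ + c·z₀.
d = 1·0 + 0·4 + 0·(-1)
  = 0 + 0 + 0
  = 0
Equation: x = 0

x = 0


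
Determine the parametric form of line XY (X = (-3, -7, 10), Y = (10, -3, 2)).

Direction vector d = Y - X = (10 + 3, -3 + 7, 2 - 10) = (13, 4, -8)
Parametric form r = X + t·d:
x = -3 + 13t, y = -7 + 4t, z = 10 - 8t

x = -3 + 13t, y = -7 + 4t, z = 10 - 8t


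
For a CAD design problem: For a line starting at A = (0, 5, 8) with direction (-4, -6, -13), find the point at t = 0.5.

P(t) = A + t·d
  = (0 + (-4)·0.5, 5 + (-6)·0.5, 8 + (-13)·0.5)
  = (0 - 2, 5 - 3, 8 - 6.5)
  = (-2, 2, 1.5)

(-2, 2, 1.5)


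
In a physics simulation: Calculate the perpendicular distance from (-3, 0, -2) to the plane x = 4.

distance = |a·x₀ + b·y₀ + c·z₀ - d| / √(a² + b² + c²)
  = |1·(-3) + 0·0 + 0·(-2) - 4| / √(1² + 0² + 0²)
  = |-3 + 0 + 0 - 4| / √(1 + 0 + 0)
  = |-7| / √1
  = 7 / 1
  ≈ 7

7


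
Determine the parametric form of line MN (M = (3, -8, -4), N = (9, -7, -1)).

Direction vector d = N - M = (9 - 3, -7 + 8, -1 + 4) = (6, 1, 3)
Parametric form r = M + t·d:
x = 3 + 6t, y = -8 + t, z = -4 + 3t

x = 3 + 6t, y = -8 + t, z = -4 + 3t


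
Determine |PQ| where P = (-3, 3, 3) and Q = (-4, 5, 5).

d = √[(x₂-x₁)² + (y₂-y₁)² + (z₂-z₁)²]
  = √[(-1)² + 2² + 2²]
  = √[1 + 4 + 4]
  = √9
  ≈ 3

3


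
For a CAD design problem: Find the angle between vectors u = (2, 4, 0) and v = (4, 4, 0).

u·v = 2·4 + 4·4 + 0·0 = 8 + 16 + 0 = 24
|u| = √(2² + 4² + 0²) = √20 ≈ 4.472
|v| = √(4² + 4² + 0²) = √32 ≈ 5.657
cos θ = (u·v)/(|u||v|) = 24/(4.472·5.657) ≈ 0.9487
θ = arccos(0.9487) ≈ 18.43°

18.43°


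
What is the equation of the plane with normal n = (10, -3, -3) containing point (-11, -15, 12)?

The plane through P with normal n = (a, b, c) satisfies n·(r - P) = 0,
i.e. ax + by + cz = a·x₀ + b·y₀ + c·z₀.
d = 10·(-11) + (-3)·(-15) + (-3)·12
  = -110 + 45 - 36
  = -101
Equation: 10x - 3y - 3z = -101

10x - 3y - 3z = -101


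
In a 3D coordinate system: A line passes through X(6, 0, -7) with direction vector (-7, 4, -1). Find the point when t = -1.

P(t) = X + t·d
  = (6 + (-7)·(-1), 0 + 4·(-1), -7 + (-1)·(-1))
  = (6 + 7, 0 - 4, -7 + 1)
  = (13, -4, -6)

(13, -4, -6)


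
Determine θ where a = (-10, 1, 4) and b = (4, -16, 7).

a·b = (-10)·4 + 1·(-16) + 4·7 = -40 - 16 + 28 = -28
|a| = √((-10)² + 1² + 4²) = √117 ≈ 10.82
|b| = √(4² + (-16)² + 7²) = √321 ≈ 17.92
cos θ = (a·b)/(|a||b|) = -28/(10.82·17.92) ≈ -0.1445
θ = arccos(-0.1445) ≈ 98.31°

98.31°


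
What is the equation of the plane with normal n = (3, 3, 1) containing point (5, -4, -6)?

The plane through P with normal n = (a, b, c) satisfies n·(r - P) = 0,
i.e. ax + by + cz = a·x₀ + b·y₀ + c·z₀.
d = 3·5 + 3·(-4) + 1·(-6)
  = 15 - 12 - 6
  = -3
Equation: 3x + 3y + z = -3

3x + 3y + z = -3


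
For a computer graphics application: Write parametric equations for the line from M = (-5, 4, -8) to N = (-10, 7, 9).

Direction vector d = N - M = (-10 + 5, 7 - 4, 9 + 8) = (-5, 3, 17)
Parametric form r = M + t·d:
x = -5 - 5t, y = 4 + 3t, z = -8 + 17t

x = -5 - 5t, y = 4 + 3t, z = -8 + 17t


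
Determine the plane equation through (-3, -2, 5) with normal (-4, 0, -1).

The plane through P with normal n = (a, b, c) satisfies n·(r - P) = 0,
i.e. ax + by + cz = a·x₀ + b·y₀ + c·z₀.
d = (-4)·(-3) + 0·(-2) + (-1)·5
  = 12 + 0 - 5
  = 7
Equation: -4x - z = 7

-4x - z = 7


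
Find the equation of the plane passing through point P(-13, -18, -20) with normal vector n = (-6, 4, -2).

The plane through P with normal n = (a, b, c) satisfies n·(r - P) = 0,
i.e. ax + by + cz = a·x₀ + b·y₀ + c·z₀.
d = (-6)·(-13) + 4·(-18) + (-2)·(-20)
  = 78 - 72 + 40
  = 46
Equation: -6x + 4y - 2z = 46

-6x + 4y - 2z = 46


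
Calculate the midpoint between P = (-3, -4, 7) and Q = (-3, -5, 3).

M = ((x₁+x₂)/2, (y₁+y₂)/2, (z₁+z₂)/2)
  = ((-3 - 3)/2, (-4 - 5)/2, (7 + 3)/2)
  = (-6/2, -9/2, 10/2)
  = (-3, -4.5, 5)

(-3, -4.5, 5)


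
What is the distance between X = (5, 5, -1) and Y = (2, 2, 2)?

d = √[(x₂-x₁)² + (y₂-y₁)² + (z₂-z₁)²]
  = √[(-3)² + (-3)² + 3²]
  = √[9 + 9 + 9]
  = √27
  ≈ 5.196

5.196


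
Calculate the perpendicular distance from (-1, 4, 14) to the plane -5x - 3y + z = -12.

distance = |a·x₀ + b·y₀ + c·z₀ - d| / √(a² + b² + c²)
  = |(-5)·(-1) + (-3)·4 + 1·14 - (-12)| / √((-5)² + (-3)² + 1²)
  = |5 - 12 + 14 + 12| / √(25 + 9 + 1)
  = |19| / √35
  = 19 / 5.916
  ≈ 3.212

3.212


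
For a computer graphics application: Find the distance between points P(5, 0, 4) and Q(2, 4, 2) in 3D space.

d = √[(x₂-x₁)² + (y₂-y₁)² + (z₂-z₁)²]
  = √[(-3)² + 4² + (-2)²]
  = √[9 + 16 + 4]
  = √29
  ≈ 5.385

5.385


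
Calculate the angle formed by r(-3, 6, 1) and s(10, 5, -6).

r·s = (-3)·10 + 6·5 + 1·(-6) = -30 + 30 - 6 = -6
|r| = √((-3)² + 6² + 1²) = √46 ≈ 6.782
|s| = √(10² + 5² + (-6)²) = √161 ≈ 12.69
cos θ = (r·s)/(|r||s|) = -6/(6.782·12.69) ≈ -0.06972
θ = arccos(-0.06972) ≈ 94°

94°


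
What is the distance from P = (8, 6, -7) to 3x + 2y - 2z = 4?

distance = |a·x₀ + b·y₀ + c·z₀ - d| / √(a² + b² + c²)
  = |3·8 + 2·6 + (-2)·(-7) - 4| / √(3² + 2² + (-2)²)
  = |24 + 12 + 14 - 4| / √(9 + 4 + 4)
  = |46| / √17
  = 46 / 4.123
  ≈ 11.16

11.16


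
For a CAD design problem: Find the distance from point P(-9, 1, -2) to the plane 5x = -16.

distance = |a·x₀ + b·y₀ + c·z₀ - d| / √(a² + b² + c²)
  = |5·(-9) + 0·1 + 0·(-2) - (-16)| / √(5² + 0² + 0²)
  = |-45 + 0 + 0 + 16| / √(25 + 0 + 0)
  = |-29| / √25
  = 29 / 5
  ≈ 5.8

5.8


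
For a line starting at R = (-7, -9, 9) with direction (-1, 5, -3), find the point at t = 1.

P(t) = R + t·d
  = (-7 + (-1)·1, -9 + 5·1, 9 + (-3)·1)
  = (-7 - 1, -9 + 5, 9 - 3)
  = (-8, -4, 6)

(-8, -4, 6)


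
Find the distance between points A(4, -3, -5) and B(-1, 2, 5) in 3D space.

d = √[(x₂-x₁)² + (y₂-y₁)² + (z₂-z₁)²]
  = √[(-5)² + 5² + 10²]
  = √[25 + 25 + 100]
  = √150
  ≈ 12.25

12.25


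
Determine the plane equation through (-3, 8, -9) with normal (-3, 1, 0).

The plane through P with normal n = (a, b, c) satisfies n·(r - P) = 0,
i.e. ax + by + cz = a·x₀ + b·y₀ + c·z₀.
d = (-3)·(-3) + 1·8 + 0·(-9)
  = 9 + 8 + 0
  = 17
Equation: -3x + y = 17

-3x + y = 17


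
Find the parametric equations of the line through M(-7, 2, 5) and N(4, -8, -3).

Direction vector d = N - M = (4 + 7, -8 - 2, -3 - 5) = (11, -10, -8)
Parametric form r = M + t·d:
x = -7 + 11t, y = 2 - 10t, z = 5 - 8t

x = -7 + 11t, y = 2 - 10t, z = 5 - 8t


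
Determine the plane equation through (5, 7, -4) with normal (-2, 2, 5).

The plane through P with normal n = (a, b, c) satisfies n·(r - P) = 0,
i.e. ax + by + cz = a·x₀ + b·y₀ + c·z₀.
d = (-2)·5 + 2·7 + 5·(-4)
  = -10 + 14 - 20
  = -16
Equation: -2x + 2y + 5z = -16

-2x + 2y + 5z = -16


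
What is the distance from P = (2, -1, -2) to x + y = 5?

distance = |a·x₀ + b·y₀ + c·z₀ - d| / √(a² + b² + c²)
  = |1·2 + 1·(-1) + 0·(-2) - 5| / √(1² + 1² + 0²)
  = |2 - 1 + 0 - 5| / √(1 + 1 + 0)
  = |-4| / √2
  = 4 / 1.414
  ≈ 2.828

2.828


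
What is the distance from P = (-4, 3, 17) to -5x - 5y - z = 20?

distance = |a·x₀ + b·y₀ + c·z₀ - d| / √(a² + b² + c²)
  = |(-5)·(-4) + (-5)·3 + (-1)·17 - 20| / √((-5)² + (-5)² + (-1)²)
  = |20 - 15 - 17 - 20| / √(25 + 25 + 1)
  = |-32| / √51
  = 32 / 7.141
  ≈ 4.481

4.481


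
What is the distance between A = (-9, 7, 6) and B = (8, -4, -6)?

d = √[(x₂-x₁)² + (y₂-y₁)² + (z₂-z₁)²]
  = √[17² + (-11)² + (-12)²]
  = √[289 + 121 + 144]
  = √554
  ≈ 23.54

23.54


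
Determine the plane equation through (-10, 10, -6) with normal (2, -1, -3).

The plane through P with normal n = (a, b, c) satisfies n·(r - P) = 0,
i.e. ax + by + cz = a·x₀ + b·y₀ + c·z₀.
d = 2·(-10) + (-1)·10 + (-3)·(-6)
  = -20 - 10 + 18
  = -12
Equation: 2x - y - 3z = -12

2x - y - 3z = -12


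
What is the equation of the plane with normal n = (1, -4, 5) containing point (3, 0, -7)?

The plane through P with normal n = (a, b, c) satisfies n·(r - P) = 0,
i.e. ax + by + cz = a·x₀ + b·y₀ + c·z₀.
d = 1·3 + (-4)·0 + 5·(-7)
  = 3 + 0 - 35
  = -32
Equation: x - 4y + 5z = -32

x - 4y + 5z = -32


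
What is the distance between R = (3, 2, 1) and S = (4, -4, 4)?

d = √[(x₂-x₁)² + (y₂-y₁)² + (z₂-z₁)²]
  = √[1² + (-6)² + 3²]
  = √[1 + 36 + 9]
  = √46
  ≈ 6.782

6.782


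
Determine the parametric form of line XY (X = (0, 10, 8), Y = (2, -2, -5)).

Direction vector d = Y - X = (2 + 0, -2 - 10, -5 - 8) = (2, -12, -13)
Parametric form r = X + t·d:
x = 0 + 2t, y = 10 - 12t, z = 8 - 13t

x = 0 + 2t, y = 10 - 12t, z = 8 - 13t


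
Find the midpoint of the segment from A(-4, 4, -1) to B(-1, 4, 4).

M = ((x₁+x₂)/2, (y₁+y₂)/2, (z₁+z₂)/2)
  = ((-4 - 1)/2, (4 + 4)/2, (-1 + 4)/2)
  = (-5/2, 8/2, 3/2)
  = (-2.5, 4, 1.5)

(-2.5, 4, 1.5)


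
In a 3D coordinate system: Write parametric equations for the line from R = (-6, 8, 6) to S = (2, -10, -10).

Direction vector d = S - R = (2 + 6, -10 - 8, -10 - 6) = (8, -18, -16)
Parametric form r = R + t·d:
x = -6 + 8t, y = 8 - 18t, z = 6 - 16t

x = -6 + 8t, y = 8 - 18t, z = 6 - 16t


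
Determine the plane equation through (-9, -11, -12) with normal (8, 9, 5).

The plane through P with normal n = (a, b, c) satisfies n·(r - P) = 0,
i.e. ax + by + cz = a·x₀ + b·y₀ + c·z₀.
d = 8·(-9) + 9·(-11) + 5·(-12)
  = -72 - 99 - 60
  = -231
Equation: 8x + 9y + 5z = -231

8x + 9y + 5z = -231


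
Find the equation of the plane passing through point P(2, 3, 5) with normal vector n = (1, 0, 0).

The plane through P with normal n = (a, b, c) satisfies n·(r - P) = 0,
i.e. ax + by + cz = a·x₀ + b·y₀ + c·z₀.
d = 1·2 + 0·3 + 0·5
  = 2 + 0 + 0
  = 2
Equation: x = 2

x = 2


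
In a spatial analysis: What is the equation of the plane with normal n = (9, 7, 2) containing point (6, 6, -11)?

The plane through P with normal n = (a, b, c) satisfies n·(r - P) = 0,
i.e. ax + by + cz = a·x₀ + b·y₀ + c·z₀.
d = 9·6 + 7·6 + 2·(-11)
  = 54 + 42 - 22
  = 74
Equation: 9x + 7y + 2z = 74

9x + 7y + 2z = 74


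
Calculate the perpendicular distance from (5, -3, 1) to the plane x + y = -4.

distance = |a·x₀ + b·y₀ + c·z₀ - d| / √(a² + b² + c²)
  = |1·5 + 1·(-3) + 0·1 - (-4)| / √(1² + 1² + 0²)
  = |5 - 3 + 0 + 4| / √(1 + 1 + 0)
  = |6| / √2
  = 6 / 1.414
  ≈ 4.243

4.243


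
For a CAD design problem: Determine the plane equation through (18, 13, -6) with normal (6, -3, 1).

The plane through P with normal n = (a, b, c) satisfies n·(r - P) = 0,
i.e. ax + by + cz = a·x₀ + b·y₀ + c·z₀.
d = 6·18 + (-3)·13 + 1·(-6)
  = 108 - 39 - 6
  = 63
Equation: 6x - 3y + z = 63

6x - 3y + z = 63


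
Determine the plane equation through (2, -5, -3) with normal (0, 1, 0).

The plane through P with normal n = (a, b, c) satisfies n·(r - P) = 0,
i.e. ax + by + cz = a·x₀ + b·y₀ + c·z₀.
d = 0·2 + 1·(-5) + 0·(-3)
  = 0 - 5 + 0
  = -5
Equation: y = -5

y = -5


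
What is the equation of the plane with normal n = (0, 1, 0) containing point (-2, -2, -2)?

The plane through P with normal n = (a, b, c) satisfies n·(r - P) = 0,
i.e. ax + by + cz = a·x₀ + b·y₀ + c·z₀.
d = 0·(-2) + 1·(-2) + 0·(-2)
  = 0 - 2 + 0
  = -2
Equation: y = -2

y = -2


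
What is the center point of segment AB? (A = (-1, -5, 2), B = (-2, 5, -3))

M = ((x₁+x₂)/2, (y₁+y₂)/2, (z₁+z₂)/2)
  = ((-1 - 2)/2, (-5 + 5)/2, (2 - 3)/2)
  = (-3/2, 0/2, -1/2)
  = (-1.5, 0, -0.5)

(-1.5, 0, -0.5)


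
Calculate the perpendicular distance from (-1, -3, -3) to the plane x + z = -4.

distance = |a·x₀ + b·y₀ + c·z₀ - d| / √(a² + b² + c²)
  = |1·(-1) + 0·(-3) + 1·(-3) - (-4)| / √(1² + 0² + 1²)
  = |-1 + 0 - 3 + 4| / √(1 + 0 + 1)
  = |0| / √2
  = 0 / 1.414
  ≈ 0

0


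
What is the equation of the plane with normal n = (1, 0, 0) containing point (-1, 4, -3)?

The plane through P with normal n = (a, b, c) satisfies n·(r - P) = 0,
i.e. ax + by + cz = a·x₀ + b·y₀ + c·z₀.
d = 1·(-1) + 0·4 + 0·(-3)
  = -1 + 0 + 0
  = -1
Equation: x = -1

x = -1


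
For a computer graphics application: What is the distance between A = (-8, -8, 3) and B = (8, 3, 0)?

d = √[(x₂-x₁)² + (y₂-y₁)² + (z₂-z₁)²]
  = √[16² + 11² + (-3)²]
  = √[256 + 121 + 9]
  = √386
  ≈ 19.65

19.65


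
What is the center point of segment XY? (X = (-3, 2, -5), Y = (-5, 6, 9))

M = ((x₁+x₂)/2, (y₁+y₂)/2, (z₁+z₂)/2)
  = ((-3 - 5)/2, (2 + 6)/2, (-5 + 9)/2)
  = (-8/2, 8/2, 4/2)
  = (-4, 4, 2)

(-4, 4, 2)
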